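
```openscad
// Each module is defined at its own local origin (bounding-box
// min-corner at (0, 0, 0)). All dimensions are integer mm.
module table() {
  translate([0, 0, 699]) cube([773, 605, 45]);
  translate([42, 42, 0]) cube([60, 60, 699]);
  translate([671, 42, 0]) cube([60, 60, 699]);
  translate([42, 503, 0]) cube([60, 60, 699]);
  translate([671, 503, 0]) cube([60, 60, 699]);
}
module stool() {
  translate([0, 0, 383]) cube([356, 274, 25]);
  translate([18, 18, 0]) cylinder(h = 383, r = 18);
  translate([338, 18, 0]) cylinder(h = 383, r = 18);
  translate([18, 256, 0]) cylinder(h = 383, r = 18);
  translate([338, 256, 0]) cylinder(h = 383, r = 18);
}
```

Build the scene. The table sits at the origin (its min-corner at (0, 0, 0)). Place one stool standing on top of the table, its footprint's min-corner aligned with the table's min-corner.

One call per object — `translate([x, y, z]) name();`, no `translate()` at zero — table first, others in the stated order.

table();
translate([0, 0, 744]) stool();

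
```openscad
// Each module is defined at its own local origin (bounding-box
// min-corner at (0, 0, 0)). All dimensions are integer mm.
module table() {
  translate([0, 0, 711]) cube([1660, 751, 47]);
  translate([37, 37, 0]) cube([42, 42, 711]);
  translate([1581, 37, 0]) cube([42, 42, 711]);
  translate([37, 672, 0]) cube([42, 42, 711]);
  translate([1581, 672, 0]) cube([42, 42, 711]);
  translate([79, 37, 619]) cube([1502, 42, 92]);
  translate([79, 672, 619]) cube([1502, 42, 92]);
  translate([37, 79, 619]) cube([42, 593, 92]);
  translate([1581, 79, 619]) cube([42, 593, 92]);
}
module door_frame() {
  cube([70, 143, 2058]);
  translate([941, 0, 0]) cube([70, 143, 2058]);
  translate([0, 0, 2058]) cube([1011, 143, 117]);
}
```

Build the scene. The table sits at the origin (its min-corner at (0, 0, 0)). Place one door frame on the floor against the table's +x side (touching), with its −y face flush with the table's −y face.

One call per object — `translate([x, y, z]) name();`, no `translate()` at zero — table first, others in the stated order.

table();
translate([1660, 0, 0]) door_frame();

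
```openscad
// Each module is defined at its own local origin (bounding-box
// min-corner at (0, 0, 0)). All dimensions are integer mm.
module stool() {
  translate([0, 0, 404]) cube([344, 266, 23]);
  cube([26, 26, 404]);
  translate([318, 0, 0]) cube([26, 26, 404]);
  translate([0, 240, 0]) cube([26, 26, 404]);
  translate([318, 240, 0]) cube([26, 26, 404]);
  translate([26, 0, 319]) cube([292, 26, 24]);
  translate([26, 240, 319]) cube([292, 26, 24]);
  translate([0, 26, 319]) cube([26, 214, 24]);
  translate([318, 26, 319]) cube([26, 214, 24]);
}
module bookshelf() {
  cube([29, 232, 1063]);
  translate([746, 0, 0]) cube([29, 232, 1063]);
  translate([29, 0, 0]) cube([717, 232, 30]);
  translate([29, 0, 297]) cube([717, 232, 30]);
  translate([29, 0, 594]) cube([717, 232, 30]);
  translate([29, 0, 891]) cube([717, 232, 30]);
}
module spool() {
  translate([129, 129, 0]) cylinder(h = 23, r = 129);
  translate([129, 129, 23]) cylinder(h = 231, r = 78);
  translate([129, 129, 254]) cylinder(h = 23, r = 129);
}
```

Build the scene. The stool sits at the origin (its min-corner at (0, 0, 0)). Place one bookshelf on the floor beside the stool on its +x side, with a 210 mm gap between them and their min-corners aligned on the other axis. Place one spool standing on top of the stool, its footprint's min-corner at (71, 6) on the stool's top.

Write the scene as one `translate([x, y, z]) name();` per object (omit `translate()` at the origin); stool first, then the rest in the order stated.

stool();
translate([554, 0, 0]) bookshelf();
translate([71, 6, 427]) spool();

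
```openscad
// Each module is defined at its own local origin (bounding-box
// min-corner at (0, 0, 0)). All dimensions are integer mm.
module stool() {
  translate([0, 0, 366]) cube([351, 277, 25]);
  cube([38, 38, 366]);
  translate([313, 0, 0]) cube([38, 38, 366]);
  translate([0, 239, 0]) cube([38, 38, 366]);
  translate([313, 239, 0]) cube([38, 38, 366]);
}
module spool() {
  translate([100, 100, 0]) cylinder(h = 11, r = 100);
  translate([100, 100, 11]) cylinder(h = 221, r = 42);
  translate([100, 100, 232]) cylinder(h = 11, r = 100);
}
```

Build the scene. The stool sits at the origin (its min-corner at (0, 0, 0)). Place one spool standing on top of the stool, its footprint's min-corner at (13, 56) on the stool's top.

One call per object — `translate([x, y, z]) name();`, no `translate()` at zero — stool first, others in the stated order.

stool();
translate([13, 56, 391]) spool();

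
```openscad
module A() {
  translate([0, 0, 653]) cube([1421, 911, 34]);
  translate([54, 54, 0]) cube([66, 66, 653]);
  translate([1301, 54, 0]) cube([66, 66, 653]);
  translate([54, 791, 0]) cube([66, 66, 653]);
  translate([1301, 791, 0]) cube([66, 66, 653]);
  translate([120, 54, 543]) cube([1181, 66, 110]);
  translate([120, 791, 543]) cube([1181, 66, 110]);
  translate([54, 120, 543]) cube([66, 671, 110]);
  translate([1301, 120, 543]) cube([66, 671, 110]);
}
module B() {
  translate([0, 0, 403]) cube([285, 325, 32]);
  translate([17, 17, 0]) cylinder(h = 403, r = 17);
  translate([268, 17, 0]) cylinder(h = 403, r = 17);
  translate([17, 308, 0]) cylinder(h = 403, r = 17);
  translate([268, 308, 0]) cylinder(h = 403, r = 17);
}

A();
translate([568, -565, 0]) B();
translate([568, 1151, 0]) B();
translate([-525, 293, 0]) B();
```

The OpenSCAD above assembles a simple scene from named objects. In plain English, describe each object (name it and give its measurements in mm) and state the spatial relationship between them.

A is a table with a 1421×911 mm rectangular top, 34 mm thick, top surface at z = 687 mm, supported by four 66×66 mm square legs, each inset 54 mm from the nearest pair of top edges, running from the floor. Four apron rails, 66 mm thick and 110 mm tall, run between adjacent legs with their top edges flush with the underside of the top and their outer faces flush with the legs' outer faces.

B is a four-legged stool. The seat is 285×325 mm, 32 mm thick, top at z = 435 mm. It stands on four round legs, each 34 mm in diameter, from z = 0 to the seat underside, each leg's axis is inset half a diameter from the nearest pair of seat edges (so the leg's bounding box is flush with the corner).

Three stools sit around the table at the −y, +y, −x sides.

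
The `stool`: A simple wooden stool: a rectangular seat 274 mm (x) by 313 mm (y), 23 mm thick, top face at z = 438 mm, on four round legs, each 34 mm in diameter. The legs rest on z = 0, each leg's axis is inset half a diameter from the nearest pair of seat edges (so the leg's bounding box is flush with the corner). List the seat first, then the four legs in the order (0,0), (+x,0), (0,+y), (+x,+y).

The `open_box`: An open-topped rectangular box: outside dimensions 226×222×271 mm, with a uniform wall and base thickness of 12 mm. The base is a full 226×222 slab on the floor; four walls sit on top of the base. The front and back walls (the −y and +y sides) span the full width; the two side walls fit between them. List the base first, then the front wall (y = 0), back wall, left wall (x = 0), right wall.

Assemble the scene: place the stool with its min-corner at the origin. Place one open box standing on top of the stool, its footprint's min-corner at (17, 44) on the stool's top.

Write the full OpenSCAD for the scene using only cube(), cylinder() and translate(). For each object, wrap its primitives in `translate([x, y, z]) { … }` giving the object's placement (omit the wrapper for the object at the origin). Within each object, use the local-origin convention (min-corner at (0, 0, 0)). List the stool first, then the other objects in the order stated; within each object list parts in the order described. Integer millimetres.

translate([0, 0, 415]) cube([274, 313, 23]);
translate([17, 17, 0]) cylinder(h = 415, r = 17);
translate([257, 17, 0]) cylinder(h = 415, r = 17);
translate([17, 296, 0]) cylinder(h = 415, r = 17);
translate([257, 296, 0]) cylinder(h = 415, r = 17);
translate([17, 44, 438]) {
  cube([226, 222, 12]);
  translate([0, 0, 12]) cube([226, 12, 259]);
  translate([0, 210, 12]) cube([226, 12, 259]);
  translate([0, 12, 12]) cube([12, 198, 259]);
  translate([214, 12, 12]) cube([12, 198, 259]);
}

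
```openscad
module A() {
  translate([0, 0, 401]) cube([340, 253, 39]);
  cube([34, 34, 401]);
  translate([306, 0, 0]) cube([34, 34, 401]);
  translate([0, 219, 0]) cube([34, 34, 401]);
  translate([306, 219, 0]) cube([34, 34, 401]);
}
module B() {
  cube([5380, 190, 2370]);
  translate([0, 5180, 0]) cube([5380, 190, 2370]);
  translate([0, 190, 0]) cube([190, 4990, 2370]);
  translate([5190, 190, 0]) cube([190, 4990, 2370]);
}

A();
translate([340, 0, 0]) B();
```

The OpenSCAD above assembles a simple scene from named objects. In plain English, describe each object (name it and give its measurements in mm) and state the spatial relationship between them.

A is a four-legged stool. The seat is 340×253 mm, 39 mm thick, top at z = 440 mm. It stands on four square legs, each 34×34 mm in cross-section, from z = 0 to the seat underside, each flush with a corner of the seat.

B is the wall frame of a small rectangular building: four walls, each 2370 mm tall and 190 mm thick, enclosing a footprint 5380 mm (x) by 5370 mm (y) outside-to-outside, with no floor or roof. The front and back walls (the −y and +y sides) span the full width; the two side walls fit between them.

The house frame is against the stool's +x side, with their −y faces flush.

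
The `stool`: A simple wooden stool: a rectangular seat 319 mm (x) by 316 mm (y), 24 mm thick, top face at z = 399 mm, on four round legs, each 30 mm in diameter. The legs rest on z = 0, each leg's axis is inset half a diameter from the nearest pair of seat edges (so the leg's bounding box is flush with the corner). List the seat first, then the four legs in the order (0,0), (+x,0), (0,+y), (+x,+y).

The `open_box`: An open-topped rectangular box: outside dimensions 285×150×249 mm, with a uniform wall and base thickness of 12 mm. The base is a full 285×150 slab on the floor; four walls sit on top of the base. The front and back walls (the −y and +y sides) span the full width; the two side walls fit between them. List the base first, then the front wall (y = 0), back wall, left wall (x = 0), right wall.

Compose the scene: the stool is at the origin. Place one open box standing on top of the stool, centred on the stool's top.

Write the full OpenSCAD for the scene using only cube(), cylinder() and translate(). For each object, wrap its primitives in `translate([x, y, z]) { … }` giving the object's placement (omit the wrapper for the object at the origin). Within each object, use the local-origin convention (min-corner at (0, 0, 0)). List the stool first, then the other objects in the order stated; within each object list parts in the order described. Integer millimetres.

translate([0, 0, 375]) cube([319, 316, 24]);
translate([15, 15, 0]) cylinder(h = 375, r = 15);
translate([304, 15, 0]) cylinder(h = 375, r = 15);
translate([15, 301, 0]) cylinder(h = 375, r = 15);
translate([304, 301, 0]) cylinder(h = 375, r = 15);
translate([17, 83, 399]) {
  cube([285, 150, 12]);
  translate([0, 0, 12]) cube([285, 12, 237]);
  translate([0, 138, 12]) cube([285, 12, 237]);
  translate([0, 12, 12]) cube([12, 126, 237]);
  translate([273, 12, 12]) cube([12, 126, 237]);
}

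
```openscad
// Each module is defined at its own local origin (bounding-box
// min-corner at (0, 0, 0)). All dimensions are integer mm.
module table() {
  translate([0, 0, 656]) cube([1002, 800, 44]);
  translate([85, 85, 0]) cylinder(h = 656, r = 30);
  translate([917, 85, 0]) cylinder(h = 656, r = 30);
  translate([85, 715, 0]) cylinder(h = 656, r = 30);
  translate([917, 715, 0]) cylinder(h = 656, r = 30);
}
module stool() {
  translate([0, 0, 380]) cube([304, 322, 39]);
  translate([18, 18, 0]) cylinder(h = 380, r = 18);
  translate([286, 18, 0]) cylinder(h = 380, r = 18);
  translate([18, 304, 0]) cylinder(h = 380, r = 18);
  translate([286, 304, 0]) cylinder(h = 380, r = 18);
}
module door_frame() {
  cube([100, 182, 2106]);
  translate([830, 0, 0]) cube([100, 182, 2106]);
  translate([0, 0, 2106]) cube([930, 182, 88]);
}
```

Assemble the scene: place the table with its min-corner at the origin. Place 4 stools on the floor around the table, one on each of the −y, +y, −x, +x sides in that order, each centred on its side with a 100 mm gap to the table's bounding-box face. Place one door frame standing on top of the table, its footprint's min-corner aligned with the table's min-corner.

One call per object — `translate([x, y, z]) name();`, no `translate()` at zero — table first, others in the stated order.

table();
translate([349, -422, 0]) stool();
translate([349, 900, 0]) stool();
translate([-404, 239, 0]) stool();
translate([1102, 239, 0]) stool();
translate([0, 0, 700]) door_frame();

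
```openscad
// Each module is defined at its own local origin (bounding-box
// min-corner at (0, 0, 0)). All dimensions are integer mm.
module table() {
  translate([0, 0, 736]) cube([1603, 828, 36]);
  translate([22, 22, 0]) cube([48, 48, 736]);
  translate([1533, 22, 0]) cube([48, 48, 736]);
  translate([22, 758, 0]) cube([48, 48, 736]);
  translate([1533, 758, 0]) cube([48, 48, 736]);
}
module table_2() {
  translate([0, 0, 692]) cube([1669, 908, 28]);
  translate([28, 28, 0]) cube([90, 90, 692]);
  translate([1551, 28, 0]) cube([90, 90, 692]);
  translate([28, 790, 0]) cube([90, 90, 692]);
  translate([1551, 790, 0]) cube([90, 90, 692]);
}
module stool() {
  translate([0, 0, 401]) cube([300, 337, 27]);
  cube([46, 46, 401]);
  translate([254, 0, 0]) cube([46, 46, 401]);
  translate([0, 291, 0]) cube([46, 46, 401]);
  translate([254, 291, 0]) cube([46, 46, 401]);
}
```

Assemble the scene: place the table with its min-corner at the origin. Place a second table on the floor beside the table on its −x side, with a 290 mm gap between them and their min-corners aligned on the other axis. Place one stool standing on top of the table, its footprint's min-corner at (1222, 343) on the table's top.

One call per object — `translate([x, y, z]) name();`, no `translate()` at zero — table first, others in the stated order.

table();
translate([-1959, 0, 0]) table_2();
translate([1222, 343, 772]) stool();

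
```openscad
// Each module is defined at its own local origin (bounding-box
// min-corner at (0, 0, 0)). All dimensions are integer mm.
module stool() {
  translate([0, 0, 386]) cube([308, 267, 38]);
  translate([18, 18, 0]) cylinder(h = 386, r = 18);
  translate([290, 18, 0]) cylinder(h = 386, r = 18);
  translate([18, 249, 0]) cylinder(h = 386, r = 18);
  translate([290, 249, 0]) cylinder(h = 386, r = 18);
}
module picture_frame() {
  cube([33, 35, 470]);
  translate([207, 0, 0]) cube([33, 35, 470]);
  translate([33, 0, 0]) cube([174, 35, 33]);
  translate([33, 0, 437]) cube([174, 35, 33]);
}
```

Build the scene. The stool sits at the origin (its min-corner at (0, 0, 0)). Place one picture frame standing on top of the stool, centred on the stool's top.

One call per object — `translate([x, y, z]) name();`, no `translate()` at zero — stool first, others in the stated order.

stool();
translate([34, 116, 424]) picture_frame();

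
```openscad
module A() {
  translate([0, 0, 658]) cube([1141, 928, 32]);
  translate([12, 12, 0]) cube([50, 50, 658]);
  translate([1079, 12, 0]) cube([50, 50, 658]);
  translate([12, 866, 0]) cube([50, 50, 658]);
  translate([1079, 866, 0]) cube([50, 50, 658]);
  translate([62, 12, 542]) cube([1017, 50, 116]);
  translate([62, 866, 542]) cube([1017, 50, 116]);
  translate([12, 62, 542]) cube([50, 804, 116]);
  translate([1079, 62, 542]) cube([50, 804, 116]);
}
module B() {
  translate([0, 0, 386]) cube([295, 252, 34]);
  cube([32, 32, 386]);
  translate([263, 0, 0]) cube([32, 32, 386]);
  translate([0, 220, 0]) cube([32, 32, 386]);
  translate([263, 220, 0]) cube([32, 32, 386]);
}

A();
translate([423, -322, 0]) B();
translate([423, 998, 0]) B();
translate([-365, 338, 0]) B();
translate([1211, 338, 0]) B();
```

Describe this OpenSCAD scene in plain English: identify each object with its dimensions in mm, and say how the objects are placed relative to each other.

A is a table: top 1141 mm (x) × 928 mm (y), 32 mm thick, upper face at z = 690 mm, on four 50×50 mm square legs, each inset 12 mm from the nearest pair of top edges, running from z = 0 to the bottom of the top. Four apron rails, 50 mm thick and 116 mm tall, run between adjacent legs with their top edges flush with the underside of the top and their outer faces flush with the legs' outer faces.

B is a simple wooden stool: a rectangular seat 295 mm (x) by 252 mm (y), 34 mm thick, top face at z = 420 mm, on four square legs, each 32×32 mm in cross-section. The legs rest on z = 0, each flush with a corner of the seat.

Four stools sit around the table at the −y, +y, −x, +x sides.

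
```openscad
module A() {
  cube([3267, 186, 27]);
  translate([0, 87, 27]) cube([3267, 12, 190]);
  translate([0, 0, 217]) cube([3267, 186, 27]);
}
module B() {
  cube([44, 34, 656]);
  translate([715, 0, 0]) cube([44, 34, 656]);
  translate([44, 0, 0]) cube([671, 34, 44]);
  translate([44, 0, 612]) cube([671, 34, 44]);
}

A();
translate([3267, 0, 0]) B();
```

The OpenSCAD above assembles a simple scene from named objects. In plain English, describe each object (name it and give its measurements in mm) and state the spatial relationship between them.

A is an I-beam lying along x, 3267 mm long. Overall section height 244 mm. Two flanges 186 mm wide (y) and 27 mm thick, one on the floor and one at the top; a web 12 mm thick runs between them, centred on the flange width.

B is a picture frame with a 671×568 mm rectangular opening (x by z) and a uniform 44 mm border on every side. Frame depth is 34 mm along y. It is built from two vertical stiles running the full outside height and two horizontal rails spanning the gap between the stiles.

The picture frame is against the I-beam's +x side, with their −y faces flush.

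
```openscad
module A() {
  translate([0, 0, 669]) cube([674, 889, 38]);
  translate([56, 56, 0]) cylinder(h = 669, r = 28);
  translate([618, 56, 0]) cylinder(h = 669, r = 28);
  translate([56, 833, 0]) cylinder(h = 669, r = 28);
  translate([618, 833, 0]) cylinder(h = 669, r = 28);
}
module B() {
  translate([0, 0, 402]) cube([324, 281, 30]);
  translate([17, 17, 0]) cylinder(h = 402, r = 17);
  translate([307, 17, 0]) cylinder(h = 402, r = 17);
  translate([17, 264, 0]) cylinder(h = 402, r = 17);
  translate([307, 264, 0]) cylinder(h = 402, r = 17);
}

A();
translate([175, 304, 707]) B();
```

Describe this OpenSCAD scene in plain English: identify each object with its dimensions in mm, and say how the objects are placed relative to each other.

A is a table with a 674×889 mm rectangular top, 38 mm thick, top surface at z = 707 mm, supported by four round legs of 56 mm diameter, each leg's bounding box inset 28 mm from the nearest pair of top edges, running from the floor.

B is a simple wooden stool: a rectangular seat 324 mm (x) by 281 mm (y), 30 mm thick, top face at z = 432 mm, on four round legs, each 34 mm in diameter. The legs rest on z = 0, each leg's axis is inset half a diameter from the nearest pair of seat edges (so the leg's bounding box is flush with the corner).

The stool is on top of the table, centred.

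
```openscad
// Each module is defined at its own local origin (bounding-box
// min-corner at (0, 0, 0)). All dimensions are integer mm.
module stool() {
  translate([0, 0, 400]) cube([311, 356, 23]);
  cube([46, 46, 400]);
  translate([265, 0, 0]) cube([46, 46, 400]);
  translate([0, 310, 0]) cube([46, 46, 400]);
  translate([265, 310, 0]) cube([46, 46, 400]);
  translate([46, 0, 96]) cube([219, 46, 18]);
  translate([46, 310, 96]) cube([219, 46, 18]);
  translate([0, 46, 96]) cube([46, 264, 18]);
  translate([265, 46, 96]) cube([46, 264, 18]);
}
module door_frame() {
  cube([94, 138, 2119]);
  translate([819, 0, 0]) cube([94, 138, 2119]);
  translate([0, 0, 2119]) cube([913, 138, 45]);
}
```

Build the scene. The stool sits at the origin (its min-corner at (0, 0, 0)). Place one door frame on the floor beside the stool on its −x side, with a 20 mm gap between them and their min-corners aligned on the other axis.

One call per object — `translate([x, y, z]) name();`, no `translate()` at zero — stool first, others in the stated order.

stool();
translate([-933, 0, 0]) door_frame();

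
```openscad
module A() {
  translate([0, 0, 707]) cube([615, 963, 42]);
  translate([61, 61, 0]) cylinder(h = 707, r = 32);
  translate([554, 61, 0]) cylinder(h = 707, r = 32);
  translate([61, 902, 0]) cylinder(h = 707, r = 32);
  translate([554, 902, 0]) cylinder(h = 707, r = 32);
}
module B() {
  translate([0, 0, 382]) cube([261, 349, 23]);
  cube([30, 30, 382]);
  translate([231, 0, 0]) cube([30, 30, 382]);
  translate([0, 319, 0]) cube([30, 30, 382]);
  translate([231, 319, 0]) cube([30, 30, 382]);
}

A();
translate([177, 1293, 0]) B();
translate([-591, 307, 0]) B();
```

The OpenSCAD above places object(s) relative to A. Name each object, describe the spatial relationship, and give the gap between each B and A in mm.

Each stool's nearest face is 330 mm from the table's bounding box.

A is a table. B is a stool. Two stools sit around the table at the +y, −x sides. The gap between each stool and the table is 330 mm.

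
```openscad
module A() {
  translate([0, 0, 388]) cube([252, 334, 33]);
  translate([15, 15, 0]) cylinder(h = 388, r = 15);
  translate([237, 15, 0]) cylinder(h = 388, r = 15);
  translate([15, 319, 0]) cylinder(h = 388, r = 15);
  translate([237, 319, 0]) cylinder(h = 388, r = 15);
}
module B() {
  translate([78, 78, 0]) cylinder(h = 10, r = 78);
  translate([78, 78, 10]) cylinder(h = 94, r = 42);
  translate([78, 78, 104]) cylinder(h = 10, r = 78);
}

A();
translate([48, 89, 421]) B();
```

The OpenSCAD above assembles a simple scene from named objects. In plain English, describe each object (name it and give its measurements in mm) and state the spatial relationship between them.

A is a four-legged stool. The seat is 252×334 mm, 33 mm thick, top at z = 421 mm. It stands on four round legs, each 30 mm in diameter, from z = 0 to the seat underside, each leg's axis is inset half a diameter from the nearest pair of seat edges (so the leg's bounding box is flush with the corner).

B is a spool: two coaxial disc flanges of radius 78 mm and thickness 10 mm, joined by a core cylinder of radius 42 mm and height 94 mm. The lower flange rests on z = 0 and the three cylinders share a vertical axis.

The spool is on top of the stool, centred.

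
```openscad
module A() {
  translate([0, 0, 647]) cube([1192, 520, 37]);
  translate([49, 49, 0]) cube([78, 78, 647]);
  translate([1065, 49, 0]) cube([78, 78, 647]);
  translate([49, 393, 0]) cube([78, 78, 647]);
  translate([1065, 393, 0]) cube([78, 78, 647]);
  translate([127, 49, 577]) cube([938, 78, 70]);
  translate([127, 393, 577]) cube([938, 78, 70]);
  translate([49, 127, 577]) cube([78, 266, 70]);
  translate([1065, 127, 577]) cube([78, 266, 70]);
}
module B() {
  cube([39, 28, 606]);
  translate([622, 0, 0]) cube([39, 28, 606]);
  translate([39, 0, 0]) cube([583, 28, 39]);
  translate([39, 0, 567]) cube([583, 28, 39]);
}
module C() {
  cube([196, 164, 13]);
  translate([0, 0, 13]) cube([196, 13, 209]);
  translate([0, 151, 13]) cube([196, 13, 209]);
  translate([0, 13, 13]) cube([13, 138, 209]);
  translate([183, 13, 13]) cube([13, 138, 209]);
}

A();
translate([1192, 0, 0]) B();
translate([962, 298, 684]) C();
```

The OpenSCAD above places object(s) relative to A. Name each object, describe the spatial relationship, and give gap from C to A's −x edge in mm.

A is a table. B is a picture frame. C is an open box. The picture frame is against the table's +x side, with their −y faces flush. The open box is on top of the table. The gap from the open box to the table's −x edge is 962 mm.

The open box's min-x is at 962; the table's min-x is 0; gap = 962 mm.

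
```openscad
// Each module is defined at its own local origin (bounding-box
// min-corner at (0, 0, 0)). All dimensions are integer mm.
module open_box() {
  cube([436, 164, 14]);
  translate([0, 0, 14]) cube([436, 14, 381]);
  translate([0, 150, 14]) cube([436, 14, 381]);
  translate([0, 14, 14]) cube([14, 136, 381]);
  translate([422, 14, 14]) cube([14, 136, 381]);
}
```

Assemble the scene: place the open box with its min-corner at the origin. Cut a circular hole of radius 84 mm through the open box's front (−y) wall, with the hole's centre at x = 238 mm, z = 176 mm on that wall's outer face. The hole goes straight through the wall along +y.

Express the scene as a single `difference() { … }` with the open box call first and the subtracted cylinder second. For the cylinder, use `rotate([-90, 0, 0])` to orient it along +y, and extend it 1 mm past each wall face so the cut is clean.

difference() {
  open_box();
  translate([238, -1, 176]) rotate([-90, 0, 0]) cylinder(h = 16, r = 84);
}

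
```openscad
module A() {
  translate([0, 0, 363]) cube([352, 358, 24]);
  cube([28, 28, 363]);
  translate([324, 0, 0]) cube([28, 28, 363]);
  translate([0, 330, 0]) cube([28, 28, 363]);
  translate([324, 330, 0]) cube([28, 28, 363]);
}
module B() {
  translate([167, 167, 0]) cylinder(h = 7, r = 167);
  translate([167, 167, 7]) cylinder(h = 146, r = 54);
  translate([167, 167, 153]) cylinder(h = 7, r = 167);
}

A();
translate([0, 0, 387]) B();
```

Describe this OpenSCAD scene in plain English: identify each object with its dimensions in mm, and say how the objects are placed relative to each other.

A is a four-legged stool. The seat is a 352×358×24 mm slab whose top surface is at z = 387 mm; four square legs, each 28×28 mm in cross-section, run from the floor (z = 0) to the underside of the seat, each flush with a corner of the seat.

B is a spool: two coaxial disc flanges of radius 167 mm and thickness 7 mm, joined by a core cylinder of radius 54 mm and height 146 mm. The lower flange rests on z = 0 and the three cylinders share a vertical axis.

The spool is on top of the stool.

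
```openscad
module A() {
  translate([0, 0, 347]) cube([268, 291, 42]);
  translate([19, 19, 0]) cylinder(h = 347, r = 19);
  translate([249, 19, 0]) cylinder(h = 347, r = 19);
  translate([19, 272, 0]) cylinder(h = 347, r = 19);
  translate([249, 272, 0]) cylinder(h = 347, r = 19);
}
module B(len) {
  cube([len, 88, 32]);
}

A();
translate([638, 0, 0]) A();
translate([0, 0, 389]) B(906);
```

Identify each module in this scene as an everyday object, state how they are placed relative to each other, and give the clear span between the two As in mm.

Second stool starts at x = 638; first ends at x = 268; clear span = 638 − 268 = 370 mm.

A is a stool. B is a beam. A beam spans the tops of two stools. The clear span between the two stools is 370 mm.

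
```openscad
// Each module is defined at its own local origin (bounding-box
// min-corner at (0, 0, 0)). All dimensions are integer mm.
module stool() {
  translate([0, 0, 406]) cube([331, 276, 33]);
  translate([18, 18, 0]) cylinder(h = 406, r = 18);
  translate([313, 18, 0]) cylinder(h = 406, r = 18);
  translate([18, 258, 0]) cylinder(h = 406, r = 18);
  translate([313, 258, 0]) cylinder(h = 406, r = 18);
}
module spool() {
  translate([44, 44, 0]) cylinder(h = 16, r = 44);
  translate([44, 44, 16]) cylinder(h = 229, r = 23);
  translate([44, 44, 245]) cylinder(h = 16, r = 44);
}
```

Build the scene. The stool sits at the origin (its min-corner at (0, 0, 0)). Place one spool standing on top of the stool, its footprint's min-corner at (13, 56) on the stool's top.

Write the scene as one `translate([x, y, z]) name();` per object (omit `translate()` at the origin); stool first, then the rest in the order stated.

stool();
translate([13, 56, 439]) spool();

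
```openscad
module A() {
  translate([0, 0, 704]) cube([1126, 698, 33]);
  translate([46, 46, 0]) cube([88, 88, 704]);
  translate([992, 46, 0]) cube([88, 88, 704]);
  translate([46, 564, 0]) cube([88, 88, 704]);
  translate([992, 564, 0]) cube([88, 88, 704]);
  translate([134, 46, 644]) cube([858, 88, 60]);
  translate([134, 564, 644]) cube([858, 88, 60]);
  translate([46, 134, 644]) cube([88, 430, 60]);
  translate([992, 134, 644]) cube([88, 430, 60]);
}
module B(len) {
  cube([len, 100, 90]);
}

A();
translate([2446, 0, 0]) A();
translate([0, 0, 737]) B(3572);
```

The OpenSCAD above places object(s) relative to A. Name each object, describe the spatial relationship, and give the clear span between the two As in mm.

A is a table. B is a beam. A beam spans the tops of two tables. The clear span between the two tables is 1320 mm.

Second table starts at x = 2446; first ends at x = 1126; clear span = 2446 − 1126 = 1320 mm.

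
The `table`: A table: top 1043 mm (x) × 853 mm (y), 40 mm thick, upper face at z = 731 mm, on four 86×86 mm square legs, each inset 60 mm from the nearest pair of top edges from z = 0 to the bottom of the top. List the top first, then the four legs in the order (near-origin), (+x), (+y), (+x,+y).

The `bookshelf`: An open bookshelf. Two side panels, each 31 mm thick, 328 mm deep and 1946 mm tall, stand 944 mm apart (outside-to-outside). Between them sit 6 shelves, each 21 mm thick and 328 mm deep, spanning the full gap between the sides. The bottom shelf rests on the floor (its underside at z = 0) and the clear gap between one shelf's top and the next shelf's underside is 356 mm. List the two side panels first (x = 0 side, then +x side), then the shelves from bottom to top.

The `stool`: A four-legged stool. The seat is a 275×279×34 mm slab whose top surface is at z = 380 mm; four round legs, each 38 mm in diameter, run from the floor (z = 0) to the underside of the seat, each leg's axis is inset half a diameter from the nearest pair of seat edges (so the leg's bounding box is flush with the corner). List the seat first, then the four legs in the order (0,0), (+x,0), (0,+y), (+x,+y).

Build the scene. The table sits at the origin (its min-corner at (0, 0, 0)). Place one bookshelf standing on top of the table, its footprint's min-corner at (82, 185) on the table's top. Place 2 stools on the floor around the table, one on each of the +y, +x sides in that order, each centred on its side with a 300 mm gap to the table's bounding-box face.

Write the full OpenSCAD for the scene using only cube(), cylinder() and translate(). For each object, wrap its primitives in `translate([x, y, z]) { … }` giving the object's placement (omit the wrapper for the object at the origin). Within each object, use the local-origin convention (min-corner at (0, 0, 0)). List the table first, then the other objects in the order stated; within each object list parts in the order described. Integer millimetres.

translate([0, 0, 691]) cube([1043, 853, 40]);
translate([60, 60, 0]) cube([86, 86, 691]);
translate([897, 60, 0]) cube([86, 86, 691]);
translate([60, 707, 0]) cube([86, 86, 691]);
translate([897, 707, 0]) cube([86, 86, 691]);
translate([82, 185, 731]) {
  cube([31, 328, 1946]);
  translate([913, 0, 0]) cube([31, 328, 1946]);
  translate([31, 0, 0]) cube([882, 328, 21]);
  translate([31, 0, 377]) cube([882, 328, 21]);
  translate([31, 0, 754]) cube([882, 328, 21]);
  translate([31, 0, 1131]) cube([882, 328, 21]);
  translate([31, 0, 1508]) cube([882, 328, 21]);
  translate([31, 0, 1885]) cube([882, 328, 21]);
}
translate([384, 1153, 0]) {
  translate([0, 0, 346]) cube([275, 279, 34]);
  translate([19, 19, 0]) cylinder(h = 346, r = 19);
  translate([256, 19, 0]) cylinder(h = 346, r = 19);
  translate([19, 260, 0]) cylinder(h = 346, r = 19);
  translate([256, 260, 0]) cylinder(h = 346, r = 19);
}
translate([1343, 287, 0]) {
  translate([0, 0, 346]) cube([275, 279, 34]);
  translate([19, 19, 0]) cylinder(h = 346, r = 19);
  translate([256, 19, 0]) cylinder(h = 346, r = 19);
  translate([19, 260, 0]) cylinder(h = 346, r = 19);
  translate([256, 260, 0]) cylinder(h = 346, r = 19);
}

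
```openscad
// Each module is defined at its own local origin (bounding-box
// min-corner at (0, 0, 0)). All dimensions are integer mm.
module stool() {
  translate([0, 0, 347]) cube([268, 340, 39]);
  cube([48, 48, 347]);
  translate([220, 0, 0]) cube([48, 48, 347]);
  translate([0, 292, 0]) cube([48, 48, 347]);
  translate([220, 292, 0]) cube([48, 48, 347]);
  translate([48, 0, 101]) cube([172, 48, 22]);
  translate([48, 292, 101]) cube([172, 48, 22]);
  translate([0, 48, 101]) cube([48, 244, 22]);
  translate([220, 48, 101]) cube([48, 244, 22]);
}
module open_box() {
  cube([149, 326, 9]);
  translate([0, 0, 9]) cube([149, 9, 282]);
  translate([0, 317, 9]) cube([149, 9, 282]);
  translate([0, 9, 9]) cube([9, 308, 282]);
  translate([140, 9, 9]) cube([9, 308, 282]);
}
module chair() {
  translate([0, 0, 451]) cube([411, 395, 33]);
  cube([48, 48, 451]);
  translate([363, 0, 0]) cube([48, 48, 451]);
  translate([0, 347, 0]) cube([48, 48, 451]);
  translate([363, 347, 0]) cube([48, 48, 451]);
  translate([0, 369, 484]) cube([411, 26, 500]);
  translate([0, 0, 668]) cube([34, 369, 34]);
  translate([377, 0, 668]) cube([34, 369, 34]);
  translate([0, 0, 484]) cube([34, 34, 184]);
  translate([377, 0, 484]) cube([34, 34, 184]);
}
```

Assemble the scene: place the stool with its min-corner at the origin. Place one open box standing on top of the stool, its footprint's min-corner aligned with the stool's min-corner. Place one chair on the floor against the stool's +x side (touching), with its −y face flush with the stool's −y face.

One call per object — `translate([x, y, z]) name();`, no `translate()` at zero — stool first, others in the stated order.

stool();
translate([0, 0, 386]) open_box();
translate([268, 0, 0]) chair();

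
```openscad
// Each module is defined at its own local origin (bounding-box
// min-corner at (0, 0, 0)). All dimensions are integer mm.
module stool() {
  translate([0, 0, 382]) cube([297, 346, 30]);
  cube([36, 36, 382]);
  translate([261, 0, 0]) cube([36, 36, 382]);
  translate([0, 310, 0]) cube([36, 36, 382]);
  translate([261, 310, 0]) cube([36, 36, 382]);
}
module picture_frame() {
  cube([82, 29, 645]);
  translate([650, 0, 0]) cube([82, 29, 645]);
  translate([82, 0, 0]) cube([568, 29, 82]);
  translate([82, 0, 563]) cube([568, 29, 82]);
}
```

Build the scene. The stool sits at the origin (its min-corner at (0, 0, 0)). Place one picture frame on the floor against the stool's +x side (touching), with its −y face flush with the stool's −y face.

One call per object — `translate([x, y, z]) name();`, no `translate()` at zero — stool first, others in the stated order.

stool();
translate([297, 0, 0]) picture_frame();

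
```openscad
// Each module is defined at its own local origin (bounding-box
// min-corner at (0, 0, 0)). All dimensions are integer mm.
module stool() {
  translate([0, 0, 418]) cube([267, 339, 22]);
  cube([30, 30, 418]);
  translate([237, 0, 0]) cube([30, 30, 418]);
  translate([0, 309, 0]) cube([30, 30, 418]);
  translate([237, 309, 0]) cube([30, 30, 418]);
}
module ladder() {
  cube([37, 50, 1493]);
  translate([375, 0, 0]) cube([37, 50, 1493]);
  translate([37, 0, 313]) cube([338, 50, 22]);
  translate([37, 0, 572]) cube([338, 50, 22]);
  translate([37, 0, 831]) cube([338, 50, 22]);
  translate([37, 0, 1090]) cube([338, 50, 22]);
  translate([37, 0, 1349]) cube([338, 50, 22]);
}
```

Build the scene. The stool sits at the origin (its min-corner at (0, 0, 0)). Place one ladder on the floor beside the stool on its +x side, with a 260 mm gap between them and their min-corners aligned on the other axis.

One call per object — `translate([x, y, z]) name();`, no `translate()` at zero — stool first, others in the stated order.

stool();
translate([527, 0, 0]) ladder();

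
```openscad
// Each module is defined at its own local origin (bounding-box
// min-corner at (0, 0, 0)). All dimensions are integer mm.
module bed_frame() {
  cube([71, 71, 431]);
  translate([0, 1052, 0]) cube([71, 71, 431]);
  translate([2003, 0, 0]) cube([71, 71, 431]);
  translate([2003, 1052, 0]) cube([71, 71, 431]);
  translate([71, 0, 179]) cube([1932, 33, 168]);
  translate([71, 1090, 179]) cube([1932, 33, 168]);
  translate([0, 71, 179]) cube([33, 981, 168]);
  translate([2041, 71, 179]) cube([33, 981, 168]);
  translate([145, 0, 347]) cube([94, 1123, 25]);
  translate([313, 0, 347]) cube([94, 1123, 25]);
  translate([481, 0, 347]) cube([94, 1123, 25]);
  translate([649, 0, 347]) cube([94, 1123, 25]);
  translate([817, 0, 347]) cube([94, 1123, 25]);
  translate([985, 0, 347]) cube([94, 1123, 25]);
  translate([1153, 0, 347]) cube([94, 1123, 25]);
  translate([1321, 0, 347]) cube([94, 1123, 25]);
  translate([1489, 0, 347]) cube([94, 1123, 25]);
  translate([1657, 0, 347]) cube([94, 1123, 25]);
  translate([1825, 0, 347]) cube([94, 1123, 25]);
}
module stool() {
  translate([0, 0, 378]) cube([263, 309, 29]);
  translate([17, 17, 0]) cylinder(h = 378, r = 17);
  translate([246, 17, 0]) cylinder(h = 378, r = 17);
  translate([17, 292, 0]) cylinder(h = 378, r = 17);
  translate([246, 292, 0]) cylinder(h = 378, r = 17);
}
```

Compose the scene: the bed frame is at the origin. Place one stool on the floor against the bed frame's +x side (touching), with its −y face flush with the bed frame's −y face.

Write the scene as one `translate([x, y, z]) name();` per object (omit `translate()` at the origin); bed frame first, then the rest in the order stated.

bed_frame();
translate([2074, 0, 0]) stool();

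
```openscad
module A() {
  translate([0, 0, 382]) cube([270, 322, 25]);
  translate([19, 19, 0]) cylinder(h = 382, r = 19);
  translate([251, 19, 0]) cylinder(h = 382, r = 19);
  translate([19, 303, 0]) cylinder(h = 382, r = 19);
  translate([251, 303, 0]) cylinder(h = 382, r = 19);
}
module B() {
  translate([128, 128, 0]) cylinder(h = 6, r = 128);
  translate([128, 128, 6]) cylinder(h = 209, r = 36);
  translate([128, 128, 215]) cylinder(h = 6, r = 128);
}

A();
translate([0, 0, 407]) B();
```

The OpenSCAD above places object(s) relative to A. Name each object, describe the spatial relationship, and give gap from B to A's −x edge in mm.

The spool's min-x is at 0; the stool's min-x is 0; gap = 0 mm.

A is a stool. B is a spool. The spool is on top of the stool. The gap from the spool to the stool's −x edge is 0 mm.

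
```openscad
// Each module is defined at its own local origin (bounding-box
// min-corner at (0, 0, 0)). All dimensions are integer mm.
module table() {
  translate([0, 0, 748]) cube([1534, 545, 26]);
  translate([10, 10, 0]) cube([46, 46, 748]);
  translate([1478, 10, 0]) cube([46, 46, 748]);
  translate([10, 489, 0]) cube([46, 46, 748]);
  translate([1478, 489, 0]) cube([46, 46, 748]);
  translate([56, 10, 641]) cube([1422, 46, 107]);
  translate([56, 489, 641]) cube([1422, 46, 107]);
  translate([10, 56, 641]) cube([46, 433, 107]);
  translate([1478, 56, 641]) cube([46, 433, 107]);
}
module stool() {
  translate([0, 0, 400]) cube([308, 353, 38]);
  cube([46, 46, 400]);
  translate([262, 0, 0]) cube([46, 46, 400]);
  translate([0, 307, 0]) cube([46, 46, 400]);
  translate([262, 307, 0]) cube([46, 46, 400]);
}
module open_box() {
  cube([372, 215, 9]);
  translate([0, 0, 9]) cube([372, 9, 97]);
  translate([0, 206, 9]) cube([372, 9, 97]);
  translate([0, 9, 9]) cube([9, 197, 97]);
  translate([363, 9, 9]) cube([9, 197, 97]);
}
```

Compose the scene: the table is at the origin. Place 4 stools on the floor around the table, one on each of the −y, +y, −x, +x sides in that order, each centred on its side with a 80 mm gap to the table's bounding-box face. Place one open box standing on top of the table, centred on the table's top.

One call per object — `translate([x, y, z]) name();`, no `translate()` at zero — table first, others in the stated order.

table();
translate([613, -433, 0]) stool();
translate([613, 625, 0]) stool();
translate([-388, 96, 0]) stool();
translate([1614, 96, 0]) stool();
translate([581, 165, 774]) open_box();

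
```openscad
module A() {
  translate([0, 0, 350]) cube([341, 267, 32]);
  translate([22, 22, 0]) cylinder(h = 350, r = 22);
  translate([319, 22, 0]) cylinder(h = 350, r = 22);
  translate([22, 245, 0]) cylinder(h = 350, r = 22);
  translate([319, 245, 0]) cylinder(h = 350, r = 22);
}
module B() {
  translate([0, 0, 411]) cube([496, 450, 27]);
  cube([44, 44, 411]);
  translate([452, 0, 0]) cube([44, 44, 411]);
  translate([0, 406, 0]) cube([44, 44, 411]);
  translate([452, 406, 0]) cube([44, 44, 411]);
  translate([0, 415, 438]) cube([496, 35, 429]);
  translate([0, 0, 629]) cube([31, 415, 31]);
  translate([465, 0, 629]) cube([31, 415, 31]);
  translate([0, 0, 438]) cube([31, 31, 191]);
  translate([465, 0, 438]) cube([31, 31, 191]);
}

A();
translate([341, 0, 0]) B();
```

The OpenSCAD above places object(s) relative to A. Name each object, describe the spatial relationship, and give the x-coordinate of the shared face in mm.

The stool's +x face and the chair's −x face are both at x = 341 mm.

A is a stool. B is a chair. The chair is against the stool's +x side, with their −y faces flush. The x-coordinate of the shared face is 341 mm.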